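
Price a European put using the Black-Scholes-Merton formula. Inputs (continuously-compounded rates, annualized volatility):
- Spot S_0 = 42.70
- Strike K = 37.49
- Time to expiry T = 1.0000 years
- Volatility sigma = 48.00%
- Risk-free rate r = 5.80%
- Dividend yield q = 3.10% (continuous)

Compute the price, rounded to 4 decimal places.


Answer: Price = 4.6496

Derivation:
d1 = (ln(S/K) + (r - q + 0.5*sigma^2) * T) / (sigma * sqrt(T)) = 0.56734310
d2 = d1 - sigma * sqrt(T) = 0.08734310
exp(-rT) = 0.94364995; exp(-qT) = 0.96947557
P = K * exp(-rT) * N(-d2) - S_0 * exp(-qT) * N(-d1)
N(-d1) = 0.28524055; N(-d2) = 0.46519940
P = 37.4900 * 0.94364995 * 0.46519940 - 42.7000 * 0.96947557 * 0.28524055 = 4.6496


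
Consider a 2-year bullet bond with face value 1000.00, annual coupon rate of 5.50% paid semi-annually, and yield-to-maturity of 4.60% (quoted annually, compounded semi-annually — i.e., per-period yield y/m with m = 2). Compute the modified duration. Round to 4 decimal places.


Answer: Modified duration = 1.8787

Derivation:
Coupon per period c = face * coupon_rate / m = 27.500000
Periods per year m = 2; per-period yield y/m = 0.023000
Number of cashflows N = 4
Cashflows (t years, CF_t, discount factor 1/(1+y/m)^(m*t), PV):
  t = 0.5000: CF_t = 27.500000, DF = 0.977517, PV = 26.881720
  t = 1.0000: CF_t = 27.500000, DF = 0.955540, PV = 26.277342
  t = 1.5000: CF_t = 27.500000, DF = 0.934056, PV = 25.686551
  t = 2.0000: CF_t = 1027.500000, DF = 0.913056, PV = 938.165149
Price P = sum_t PV_t = 1017.010762
First compute Macaulay numerator sum_t t * PV_t:
  t * PV_t at t = 0.5000: 13.440860
  t * PV_t at t = 1.0000: 26.277342
  t * PV_t at t = 1.5000: 38.529826
  t * PV_t at t = 2.0000: 1876.330298
Macaulay duration D = 1954.578326 / 1017.010762 = 1.921886
Modified duration = D / (1 + y/m) = 1.921886 / (1 + 0.023000) = 1.878676


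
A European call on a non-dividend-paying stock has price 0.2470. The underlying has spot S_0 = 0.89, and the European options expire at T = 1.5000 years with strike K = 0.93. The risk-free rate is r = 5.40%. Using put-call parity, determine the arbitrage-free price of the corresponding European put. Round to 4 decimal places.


Answer: Put price = 0.2146

Derivation:
Put-call parity: C - P = S_0 * exp(-qT) - K * exp(-rT).
S_0 * exp(-qT) = 0.8900 * 1.00000000 = 0.89000000
K * exp(-rT) = 0.9300 * 0.92219369 = 0.85764013
P = C - S*exp(-qT) + K*exp(-rT)
P = 0.2470 - 0.89000000 + 0.85764013 = 0.2146


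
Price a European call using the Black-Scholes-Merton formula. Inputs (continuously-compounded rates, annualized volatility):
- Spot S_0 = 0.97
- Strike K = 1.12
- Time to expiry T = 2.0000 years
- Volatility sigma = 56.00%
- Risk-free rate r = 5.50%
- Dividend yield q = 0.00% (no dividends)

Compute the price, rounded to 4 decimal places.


Answer: Price = 0.2874

Derivation:
d1 = (ln(S/K) + (r - q + 0.5*sigma^2) * T) / (sigma * sqrt(T)) = 0.35331614
d2 = d1 - sigma * sqrt(T) = -0.43864345
exp(-rT) = 0.89583414; exp(-qT) = 1.00000000
C = S_0 * exp(-qT) * N(d1) - K * exp(-rT) * N(d2)
N(d1) = 0.63807428; N(d2) = 0.33045995
C = 0.9700 * 1.00000000 * 0.63807428 - 1.1200 * 0.89583414 * 0.33045995 = 0.2874


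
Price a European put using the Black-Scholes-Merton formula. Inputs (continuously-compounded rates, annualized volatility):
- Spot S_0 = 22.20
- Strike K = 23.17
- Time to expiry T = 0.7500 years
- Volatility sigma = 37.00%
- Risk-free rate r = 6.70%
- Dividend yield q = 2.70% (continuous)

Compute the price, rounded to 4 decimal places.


d1 = (ln(S/K) + (r - q + 0.5*sigma^2) * T) / (sigma * sqrt(T)) = 0.12037426
d2 = d1 - sigma * sqrt(T) = -0.20005514
exp(-rT) = 0.95099165; exp(-qT) = 0.97995365
P = K * exp(-rT) * N(-d2) - S_0 * exp(-qT) * N(-d1)
N(-d1) = 0.45209334; N(-d2) = 0.57928127
P = 23.1700 * 0.95099165 * 0.57928127 - 22.2000 * 0.97995365 * 0.45209334 = 2.9289

Answer: Price = 2.9289


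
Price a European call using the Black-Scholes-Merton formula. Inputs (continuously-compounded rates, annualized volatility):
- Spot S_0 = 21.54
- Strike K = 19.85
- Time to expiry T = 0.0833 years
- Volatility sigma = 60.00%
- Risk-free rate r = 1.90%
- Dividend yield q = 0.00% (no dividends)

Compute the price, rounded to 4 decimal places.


Answer: Price = 2.4490

Derivation:
d1 = (ln(S/K) + (r - q + 0.5*sigma^2) * T) / (sigma * sqrt(T)) = 0.56755857
d2 = d1 - sigma * sqrt(T) = 0.39438813
exp(-rT) = 0.99841855; exp(-qT) = 1.00000000
C = S_0 * exp(-qT) * N(d1) - K * exp(-rT) * N(d2)
N(d1) = 0.71483263; N(d2) = 0.65335275
C = 21.5400 * 1.00000000 * 0.71483263 - 19.8500 * 0.99841855 * 0.65335275 = 2.4490


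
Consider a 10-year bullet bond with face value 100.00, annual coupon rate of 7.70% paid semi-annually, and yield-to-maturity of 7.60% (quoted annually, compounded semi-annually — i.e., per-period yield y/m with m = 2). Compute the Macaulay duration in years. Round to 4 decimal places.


Answer: Macaulay duration = 7.1625 years

Derivation:
Coupon per period c = face * coupon_rate / m = 3.850000
Periods per year m = 2; per-period yield y/m = 0.038000
Number of cashflows N = 20
Cashflows (t years, CF_t, discount factor 1/(1+y/m)^(m*t), PV):
  t = 0.5000: CF_t = 3.850000, DF = 0.963391, PV = 3.709056
  t = 1.0000: CF_t = 3.850000, DF = 0.928122, PV = 3.573272
  t = 1.5000: CF_t = 3.850000, DF = 0.894145, PV = 3.442458
  t = 2.0000: CF_t = 3.850000, DF = 0.861411, PV = 3.316434
  t = 2.5000: CF_t = 3.850000, DF = 0.829876, PV = 3.195023
  t = 3.0000: CF_t = 3.850000, DF = 0.799495, PV = 3.078057
  t = 3.5000: CF_t = 3.850000, DF = 0.770227, PV = 2.965372
  t = 4.0000: CF_t = 3.850000, DF = 0.742030, PV = 2.856814
  t = 4.5000: CF_t = 3.850000, DF = 0.714865, PV = 2.752229
  t = 5.0000: CF_t = 3.850000, DF = 0.688694, PV = 2.651473
  t = 5.5000: CF_t = 3.850000, DF = 0.663482, PV = 2.554406
  t = 6.0000: CF_t = 3.850000, DF = 0.639193, PV = 2.460892
  t = 6.5000: CF_t = 3.850000, DF = 0.615793, PV = 2.370801
  t = 7.0000: CF_t = 3.850000, DF = 0.593249, PV = 2.284009
  t = 7.5000: CF_t = 3.850000, DF = 0.571531, PV = 2.200394
  t = 8.0000: CF_t = 3.850000, DF = 0.550608, PV = 2.119840
  t = 8.5000: CF_t = 3.850000, DF = 0.530451, PV = 2.042235
  t = 9.0000: CF_t = 3.850000, DF = 0.511031, PV = 1.967471
  t = 9.5000: CF_t = 3.850000, DF = 0.492323, PV = 1.895444
  t = 10.0000: CF_t = 103.850000, DF = 0.474300, PV = 49.256033
Price P = sum_t PV_t = 100.691711
Macaulay numerator sum_t t * PV_t:
  t * PV_t at t = 0.5000: 1.854528
  t * PV_t at t = 1.0000: 3.573272
  t * PV_t at t = 1.5000: 5.163687
  t * PV_t at t = 2.0000: 6.632867
  t * PV_t at t = 2.5000: 7.987557
  t * PV_t at t = 3.0000: 9.234170
  t * PV_t at t = 3.5000: 10.378804
  t * PV_t at t = 4.0000: 11.427254
  t * PV_t at t = 4.5000: 12.385030
  t * PV_t at t = 5.0000: 13.257365
  t * PV_t at t = 5.5000: 14.049230
  t * PV_t at t = 6.0000: 14.765350
  t * PV_t at t = 6.5000: 15.410208
  t * PV_t at t = 7.0000: 15.988062
  t * PV_t at t = 7.5000: 16.502954
  t * PV_t at t = 8.0000: 16.958720
  t * PV_t at t = 8.5000: 17.358998
  t * PV_t at t = 9.0000: 17.707240
  t * PV_t at t = 9.5000: 18.006720
  t * PV_t at t = 10.0000: 492.560329
Macaulay duration D = (sum_t t * PV_t) / P = 721.202344 / 100.691711 = 7.162480


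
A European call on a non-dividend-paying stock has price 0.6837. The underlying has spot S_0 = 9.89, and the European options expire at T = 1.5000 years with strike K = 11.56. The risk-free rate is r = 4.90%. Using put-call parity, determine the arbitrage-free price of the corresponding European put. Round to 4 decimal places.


Put-call parity: C - P = S_0 * exp(-qT) - K * exp(-rT).
S_0 * exp(-qT) = 9.8900 * 1.00000000 = 9.89000000
K * exp(-rT) = 11.5600 * 0.92913615 = 10.74081385
P = C - S*exp(-qT) + K*exp(-rT)
P = 0.6837 - 9.89000000 + 10.74081385 = 1.5345

Answer: Put price = 1.5345


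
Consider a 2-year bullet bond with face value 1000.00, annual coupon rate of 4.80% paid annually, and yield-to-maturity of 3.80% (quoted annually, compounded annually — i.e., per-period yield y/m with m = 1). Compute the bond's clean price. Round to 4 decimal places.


Coupon per period c = face * coupon_rate / m = 48.000000
Periods per year m = 1; per-period yield y/m = 0.038000
Number of cashflows N = 2
Cashflows (t years, CF_t, discount factor 1/(1+y/m)^(m*t), PV):
  t = 1.0000: CF_t = 48.000000, DF = 0.963391, PV = 46.242775
  t = 2.0000: CF_t = 1048.000000, DF = 0.928122, PV = 972.672362
Price P = sum_t PV_t = 1018.915136

Answer: Price = 1018.9151


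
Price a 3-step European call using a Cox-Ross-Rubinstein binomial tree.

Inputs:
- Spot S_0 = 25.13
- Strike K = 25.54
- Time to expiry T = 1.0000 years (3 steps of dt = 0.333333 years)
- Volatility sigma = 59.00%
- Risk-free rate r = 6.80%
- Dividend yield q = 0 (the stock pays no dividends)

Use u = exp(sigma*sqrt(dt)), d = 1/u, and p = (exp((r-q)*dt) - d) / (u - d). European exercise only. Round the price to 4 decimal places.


dt = T/N = 0.333333
u = exp(sigma*sqrt(dt)) = 1.405842; d = 1/u = 0.711317
p = (exp((r-q)*dt) - d) / (u - d) = 0.448664
Discount per step: exp(-r*dt) = 0.977588
Stock lattice S(k, i) with i counting down-moves:
  k=0: S(0,0) = 25.1300
  k=1: S(1,0) = 35.3288; S(1,1) = 17.8754
  k=2: S(2,0) = 49.6667; S(2,1) = 25.1300; S(2,2) = 12.7151
  k=3: S(3,0) = 69.8236; S(3,1) = 35.3288; S(3,2) = 17.8754; S(3,3) = 9.0445
Terminal payoffs V(N, i) = max(S_T - K, 0):
  V(3,0) = 44.283619; V(3,1) = 9.788818; V(3,2) = 0.000000; V(3,3) = 0.000000
Backward induction: V(k, i) = exp(-r*dt) * [p * V(k+1, i) + (1-p) * V(k+1, i+1)].
  V(2,0) = exp(-r*dt) * [p*44.283619 + (1-p)*9.788818] = 24.699144
  V(2,1) = exp(-r*dt) * [p*9.788818 + (1-p)*0.000000] = 4.293458
  V(2,2) = exp(-r*dt) * [p*0.000000 + (1-p)*0.000000] = 0.000000
  V(1,0) = exp(-r*dt) * [p*24.699144 + (1-p)*4.293458] = 13.147340
  V(1,1) = exp(-r*dt) * [p*4.293458 + (1-p)*0.000000] = 1.883147
  V(0,0) = exp(-r*dt) * [p*13.147340 + (1-p)*1.883147] = 6.781512

Answer: Price = V(0,0) = 6.7815


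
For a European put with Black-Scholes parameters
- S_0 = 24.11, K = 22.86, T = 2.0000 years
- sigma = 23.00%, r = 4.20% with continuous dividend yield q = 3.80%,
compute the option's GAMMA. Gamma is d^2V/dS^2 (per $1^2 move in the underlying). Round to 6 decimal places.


Answer: Gamma = 0.044333

Derivation:
d1 = 0.3509033813; d2 = 0.0256342620
phi(d1) = 0.3751215678; exp(-qT) = 0.9268162066; exp(-rT) = 0.9194312561
Gamma = exp(-qT) * phi(d1) / (S * sigma * sqrt(T)) = 0.9268162066 * 0.3751215678 / (24.1100 * 0.2300 * 1.4142135624) = 0.044333


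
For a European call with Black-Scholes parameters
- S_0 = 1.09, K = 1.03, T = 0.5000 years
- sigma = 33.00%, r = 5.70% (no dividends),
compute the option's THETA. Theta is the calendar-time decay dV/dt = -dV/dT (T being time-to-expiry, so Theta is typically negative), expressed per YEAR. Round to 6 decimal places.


d1 = 0.4814492683; d2 = 0.2481040305
phi(d1) = 0.3552849156; exp(-qT) = 1.0000000000; exp(-rT) = 0.9719022941
Theta = -S*exp(-qT)*phi(d1)*sigma/(2*sqrt(T)) - r*K*exp(-rT)*N(d2) + q*S*exp(-qT)*N(d1)
N(d1) = 0.6849013862; N(d2) = 0.5979730414; sqrt(T) = 0.7071067812
Term 1 = -1.0900 * 1.0000000000 * 0.3552849156 * 0.3300 / (2 * 0.7071067812) = -0.0903654070
Term 2 = -0.0570 * 1.0300 * 0.9719022941 * 0.5979730414 = -0.0341205712
Term 3 = 0 (no dividend yield, q = 0)
Theta = -0.0903654070 + (-0.0341205712) + (0.0000000000) = -0.124486

Answer: Theta = -0.124486


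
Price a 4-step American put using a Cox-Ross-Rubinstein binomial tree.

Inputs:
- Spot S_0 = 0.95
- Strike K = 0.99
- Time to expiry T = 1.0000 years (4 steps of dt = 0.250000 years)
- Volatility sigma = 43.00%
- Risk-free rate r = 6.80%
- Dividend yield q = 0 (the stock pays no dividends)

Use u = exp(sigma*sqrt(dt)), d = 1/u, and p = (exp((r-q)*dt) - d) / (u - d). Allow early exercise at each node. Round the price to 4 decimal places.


Answer: Price = V(0,0) = 0.1566

Derivation:
dt = T/N = 0.250000
u = exp(sigma*sqrt(dt)) = 1.239862; d = 1/u = 0.806541
p = (exp((r-q)*dt) - d) / (u - d) = 0.486023
Discount per step: exp(-r*dt) = 0.983144
Stock lattice S(k, i) with i counting down-moves:
  k=0: S(0,0) = 0.9500
  k=1: S(1,0) = 1.1779; S(1,1) = 0.7662
  k=2: S(2,0) = 1.4604; S(2,1) = 0.9500; S(2,2) = 0.6180
  k=3: S(3,0) = 1.8107; S(3,1) = 1.1779; S(3,2) = 0.7662; S(3,3) = 0.4984
  k=4: S(4,0) = 2.2450; S(4,1) = 1.4604; S(4,2) = 0.9500; S(4,3) = 0.6180; S(4,4) = 0.4020
Terminal payoffs V(N, i) = max(K - S_T, 0):
  V(4,0) = 0.000000; V(4,1) = 0.000000; V(4,2) = 0.040000; V(4,3) = 0.372016; V(4,4) = 0.587996
Backward induction: V(k, i) = exp(-r*dt) * [p * V(k+1, i) + (1-p) * V(k+1, i+1)]; then take max(V_cont, immediate exercise) for American.
  V(3,0) = exp(-r*dt) * [p*0.000000 + (1-p)*0.000000] = 0.000000; exercise = 0.000000; V(3,0) = max -> 0.000000
  V(3,1) = exp(-r*dt) * [p*0.000000 + (1-p)*0.040000] = 0.020213; exercise = 0.000000; V(3,1) = max -> 0.020213
  V(3,2) = exp(-r*dt) * [p*0.040000 + (1-p)*0.372016] = 0.207098; exercise = 0.223786; V(3,2) = max -> 0.223786
  V(3,3) = exp(-r*dt) * [p*0.372016 + (1-p)*0.587996] = 0.474883; exercise = 0.491571; V(3,3) = max -> 0.491571
  V(2,0) = exp(-r*dt) * [p*0.000000 + (1-p)*0.020213] = 0.010214; exercise = 0.000000; V(2,0) = max -> 0.010214
  V(2,1) = exp(-r*dt) * [p*0.020213 + (1-p)*0.223786] = 0.122740; exercise = 0.040000; V(2,1) = max -> 0.122740
  V(2,2) = exp(-r*dt) * [p*0.223786 + (1-p)*0.491571] = 0.355329; exercise = 0.372016; V(2,2) = max -> 0.372016
  V(1,0) = exp(-r*dt) * [p*0.010214 + (1-p)*0.122740] = 0.066902; exercise = 0.000000; V(1,0) = max -> 0.066902
  V(1,1) = exp(-r*dt) * [p*0.122740 + (1-p)*0.372016] = 0.246634; exercise = 0.223786; V(1,1) = max -> 0.246634
  V(0,0) = exp(-r*dt) * [p*0.066902 + (1-p)*0.246634] = 0.156595; exercise = 0.040000; V(0,0) = max -> 0.156595


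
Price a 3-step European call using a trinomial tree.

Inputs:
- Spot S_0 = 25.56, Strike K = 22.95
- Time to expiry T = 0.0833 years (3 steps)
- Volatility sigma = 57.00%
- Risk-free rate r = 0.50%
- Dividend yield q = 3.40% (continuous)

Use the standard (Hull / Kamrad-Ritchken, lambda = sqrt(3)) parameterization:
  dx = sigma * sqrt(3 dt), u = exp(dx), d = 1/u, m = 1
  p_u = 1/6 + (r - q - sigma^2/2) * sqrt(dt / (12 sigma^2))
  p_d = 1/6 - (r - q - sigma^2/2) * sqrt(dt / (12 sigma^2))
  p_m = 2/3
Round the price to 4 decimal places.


dt = T/N = 0.027767; dx = sigma*sqrt(3*dt) = 0.164512
u = exp(dx) = 1.178818; d = 1/u = 0.848308
p_u = 0.150510, p_m = 0.666667, p_d = 0.182823
Discount per step: exp(-r*dt) = 0.999861
Stock lattice S(k, j) with j the centered position index:
  k=0: S(0,+0) = 25.5600
  k=1: S(1,-1) = 21.6827; S(1,+0) = 25.5600; S(1,+1) = 30.1306
  k=2: S(2,-2) = 18.3936; S(2,-1) = 21.6827; S(2,+0) = 25.5600; S(2,+1) = 30.1306; S(2,+2) = 35.5185
  k=3: S(3,-3) = 15.6035; S(3,-2) = 18.3936; S(3,-1) = 21.6827; S(3,+0) = 25.5600; S(3,+1) = 30.1306; S(3,+2) = 35.5185; S(3,+3) = 41.8698
Terminal payoffs V(N, j) = max(S_T - K, 0):
  V(3,-3) = 0.000000; V(3,-2) = 0.000000; V(3,-1) = 0.000000; V(3,+0) = 2.610000; V(3,+1) = 7.180578; V(3,+2) = 12.568456; V(3,+3) = 18.919782
Backward induction: V(k, j) = exp(-r*dt) * [p_u * V(k+1, j+1) + p_m * V(k+1, j) + p_d * V(k+1, j-1)]
  V(2,-2) = exp(-r*dt) * [p_u*0.000000 + p_m*0.000000 + p_d*0.000000] = 0.000000
  V(2,-1) = exp(-r*dt) * [p_u*2.610000 + p_m*0.000000 + p_d*0.000000] = 0.392777
  V(2,+0) = exp(-r*dt) * [p_u*7.180578 + p_m*2.610000 + p_d*0.000000] = 2.820357
  V(2,+1) = exp(-r*dt) * [p_u*12.568456 + p_m*7.180578 + p_d*2.610000] = 7.154906
  V(2,+2) = exp(-r*dt) * [p_u*18.919782 + p_m*12.568456 + p_d*7.180578] = 12.537624
  V(1,-1) = exp(-r*dt) * [p_u*2.820357 + p_m*0.392777 + p_d*0.000000] = 0.686248
  V(1,+0) = exp(-r*dt) * [p_u*7.154906 + p_m*2.820357 + p_d*0.392777] = 3.028511
  V(1,+1) = exp(-r*dt) * [p_u*12.537624 + p_m*7.154906 + p_d*2.820357] = 7.171606
  V(0,+0) = exp(-r*dt) * [p_u*7.171606 + p_m*3.028511 + p_d*0.686248] = 3.223421

Answer: Price = V(0,0) = 3.2234


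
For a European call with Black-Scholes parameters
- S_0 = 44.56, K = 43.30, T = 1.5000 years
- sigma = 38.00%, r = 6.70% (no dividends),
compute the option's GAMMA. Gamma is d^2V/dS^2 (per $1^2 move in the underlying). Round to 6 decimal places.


d1 = 0.5102758996; d2 = 0.0448728485
phi(d1) = 0.3502425796; exp(-qT) = 1.0000000000; exp(-rT) = 0.9043851124
Gamma = exp(-qT) * phi(d1) / (S * sigma * sqrt(T)) = 1.0000000000 * 0.3502425796 / (44.5600 * 0.3800 * 1.2247448714) = 0.016889

Answer: Gamma = 0.016889


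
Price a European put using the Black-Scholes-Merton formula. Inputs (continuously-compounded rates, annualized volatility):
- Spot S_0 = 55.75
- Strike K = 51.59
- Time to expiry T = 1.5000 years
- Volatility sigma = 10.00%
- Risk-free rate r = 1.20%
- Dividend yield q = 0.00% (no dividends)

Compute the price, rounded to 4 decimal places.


d1 = (ln(S/K) + (r - q + 0.5*sigma^2) * T) / (sigma * sqrt(T)) = 0.84139609
d2 = d1 - sigma * sqrt(T) = 0.71892161
exp(-rT) = 0.98216103; exp(-qT) = 1.00000000
P = K * exp(-rT) * N(-d2) - S_0 * exp(-qT) * N(-d1)
N(-d1) = 0.20006304; N(-d2) = 0.23609461
P = 51.5900 * 0.98216103 * 0.23609461 - 55.7500 * 1.00000000 * 0.20006304 = 0.8093

Answer: Price = 0.8093


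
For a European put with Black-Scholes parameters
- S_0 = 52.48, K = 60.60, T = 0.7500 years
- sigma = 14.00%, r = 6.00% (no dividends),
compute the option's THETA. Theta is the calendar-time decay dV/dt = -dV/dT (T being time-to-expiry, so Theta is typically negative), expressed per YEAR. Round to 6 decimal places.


Answer: Theta = 1.540995

Derivation:
d1 = -0.7547844278; d2 = -0.8760279843
phi(d1) = 0.3000553566; exp(-qT) = 1.0000000000; exp(-rT) = 0.9559974818
Theta = -S*exp(-qT)*phi(d1)*sigma/(2*sqrt(T)) + r*K*exp(-rT)*N(-d2) - q*S*exp(-qT)*N(-d1)
N(-d1) = 0.7748108306; N(-d2) = 0.8094925896; sqrt(T) = 0.8660254038
Term 1 = -52.4800 * 1.0000000000 * 0.3000553566 * 0.1400 / (2 * 0.8660254038) = -1.2728071869
Term 2 = 0.0600 * 60.6000 * 0.9559974818 * 0.8094925896 = 2.8138017815
Term 3 = 0 (no dividend yield, q = 0)
Theta = -1.2728071869 + (2.8138017815) + (0.0000000000) = 1.540995


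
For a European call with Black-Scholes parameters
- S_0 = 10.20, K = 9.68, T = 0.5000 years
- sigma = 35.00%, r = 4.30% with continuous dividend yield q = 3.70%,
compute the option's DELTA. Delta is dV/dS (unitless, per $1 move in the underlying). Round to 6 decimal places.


Answer: Delta = 0.624160

Derivation:
d1 = 0.3472937541; d2 = 0.0998063807
phi(d1) = 0.3755945623; exp(-qT) = 0.9816700746; exp(-rT) = 0.9787294775
N(d1) = 0.6358146787
Delta = exp(-qT) * N(d1) = 0.9816700746 * 0.6358146787 = 0.624160


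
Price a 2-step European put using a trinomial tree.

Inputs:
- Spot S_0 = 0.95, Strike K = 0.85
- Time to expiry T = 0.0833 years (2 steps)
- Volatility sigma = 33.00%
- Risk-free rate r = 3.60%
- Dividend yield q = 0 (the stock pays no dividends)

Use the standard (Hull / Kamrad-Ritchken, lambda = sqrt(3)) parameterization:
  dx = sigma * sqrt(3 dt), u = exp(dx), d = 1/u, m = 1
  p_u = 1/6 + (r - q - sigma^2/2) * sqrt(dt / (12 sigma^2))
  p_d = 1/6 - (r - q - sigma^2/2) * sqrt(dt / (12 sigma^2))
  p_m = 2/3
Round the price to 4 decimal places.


Answer: Price = V(0,0) = 0.0039

Derivation:
dt = T/N = 0.041650; dx = sigma*sqrt(3*dt) = 0.116649
u = exp(dx) = 1.123725; d = 1/u = 0.889897
p_u = 0.163373, p_m = 0.666667, p_d = 0.169960
Discount per step: exp(-r*dt) = 0.998502
Stock lattice S(k, j) with j the centered position index:
  k=0: S(0,+0) = 0.9500
  k=1: S(1,-1) = 0.8454; S(1,+0) = 0.9500; S(1,+1) = 1.0675
  k=2: S(2,-2) = 0.7523; S(2,-1) = 0.8454; S(2,+0) = 0.9500; S(2,+1) = 1.0675; S(2,+2) = 1.1996
Terminal payoffs V(N, j) = max(K - S_T, 0):
  V(2,-2) = 0.097679; V(2,-1) = 0.004598; V(2,+0) = 0.000000; V(2,+1) = 0.000000; V(2,+2) = 0.000000
Backward induction: V(k, j) = exp(-r*dt) * [p_u * V(k+1, j+1) + p_m * V(k+1, j) + p_d * V(k+1, j-1)]
  V(1,-1) = exp(-r*dt) * [p_u*0.000000 + p_m*0.004598 + p_d*0.097679] = 0.019637
  V(1,+0) = exp(-r*dt) * [p_u*0.000000 + p_m*0.000000 + p_d*0.004598] = 0.000780
  V(1,+1) = exp(-r*dt) * [p_u*0.000000 + p_m*0.000000 + p_d*0.000000] = 0.000000
  V(0,+0) = exp(-r*dt) * [p_u*0.000000 + p_m*0.000780 + p_d*0.019637] = 0.003852


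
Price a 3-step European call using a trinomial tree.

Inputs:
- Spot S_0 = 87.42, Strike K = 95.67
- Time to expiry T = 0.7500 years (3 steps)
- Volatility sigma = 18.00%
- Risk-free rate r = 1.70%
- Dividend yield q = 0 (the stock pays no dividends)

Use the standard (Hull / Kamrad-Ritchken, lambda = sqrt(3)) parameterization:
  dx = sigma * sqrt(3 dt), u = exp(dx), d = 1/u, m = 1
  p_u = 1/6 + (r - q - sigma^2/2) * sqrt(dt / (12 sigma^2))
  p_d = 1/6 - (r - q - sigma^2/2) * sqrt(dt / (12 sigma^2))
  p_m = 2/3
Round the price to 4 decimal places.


Answer: Price = V(0,0) = 3.0350

Derivation:
dt = T/N = 0.250000; dx = sigma*sqrt(3*dt) = 0.155885
u = exp(dx) = 1.168691; d = 1/u = 0.855658
p_u = 0.167308, p_m = 0.666667, p_d = 0.166025
Discount per step: exp(-r*dt) = 0.995759
Stock lattice S(k, j) with j the centered position index:
  k=0: S(0,+0) = 87.4200
  k=1: S(1,-1) = 74.8016; S(1,+0) = 87.4200; S(1,+1) = 102.1670
  k=2: S(2,-2) = 64.0046; S(2,-1) = 74.8016; S(2,+0) = 87.4200; S(2,+1) = 102.1670; S(2,+2) = 119.4017
  k=3: S(3,-3) = 54.7660; S(3,-2) = 64.0046; S(3,-1) = 74.8016; S(3,+0) = 87.4200; S(3,+1) = 102.1670; S(3,+2) = 119.4017; S(3,+3) = 139.5437
Terminal payoffs V(N, j) = max(S_T - K, 0):
  V(3,-3) = 0.000000; V(3,-2) = 0.000000; V(3,-1) = 0.000000; V(3,+0) = 0.000000; V(3,+1) = 6.496993; V(3,+2) = 23.731676; V(3,+3) = 43.873699
Backward induction: V(k, j) = exp(-r*dt) * [p_u * V(k+1, j+1) + p_m * V(k+1, j) + p_d * V(k+1, j-1)]
  V(2,-2) = exp(-r*dt) * [p_u*0.000000 + p_m*0.000000 + p_d*0.000000] = 0.000000
  V(2,-1) = exp(-r*dt) * [p_u*0.000000 + p_m*0.000000 + p_d*0.000000] = 0.000000
  V(2,+0) = exp(-r*dt) * [p_u*6.496993 + p_m*0.000000 + p_d*0.000000] = 1.082390
  V(2,+1) = exp(-r*dt) * [p_u*23.731676 + p_m*6.496993 + p_d*0.000000] = 8.266624
  V(2,+2) = exp(-r*dt) * [p_u*43.873699 + p_m*23.731676 + p_d*6.496993] = 24.137407
  V(1,-1) = exp(-r*dt) * [p_u*1.082390 + p_m*0.000000 + p_d*0.000000] = 0.180325
  V(1,+0) = exp(-r*dt) * [p_u*8.266624 + p_m*1.082390 + p_d*0.000000] = 2.095741
  V(1,+1) = exp(-r*dt) * [p_u*24.137407 + p_m*8.266624 + p_d*1.082390] = 9.687911
  V(0,+0) = exp(-r*dt) * [p_u*9.687911 + p_m*2.095741 + p_d*0.180325] = 3.035039


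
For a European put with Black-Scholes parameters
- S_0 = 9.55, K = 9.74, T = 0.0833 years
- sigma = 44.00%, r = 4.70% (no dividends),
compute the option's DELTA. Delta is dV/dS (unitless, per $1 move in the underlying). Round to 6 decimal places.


d1 = -0.0608026037; d2 = -0.1877942569
phi(d1) = 0.3982055254; exp(-qT) = 1.0000000000; exp(-rT) = 0.9960925540
N(-d1) = 0.5242417916
Delta = -exp(-qT) * N(-d1) = -1.0000000000 * 0.5242417916 = -0.524242

Answer: Delta = -0.524242


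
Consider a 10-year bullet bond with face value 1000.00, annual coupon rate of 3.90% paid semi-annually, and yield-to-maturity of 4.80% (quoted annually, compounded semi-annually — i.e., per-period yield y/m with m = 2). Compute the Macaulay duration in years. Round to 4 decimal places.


Answer: Macaulay duration = 8.3015 years

Derivation:
Coupon per period c = face * coupon_rate / m = 19.500000
Periods per year m = 2; per-period yield y/m = 0.024000
Number of cashflows N = 20
Cashflows (t years, CF_t, discount factor 1/(1+y/m)^(m*t), PV):
  t = 0.5000: CF_t = 19.500000, DF = 0.976562, PV = 19.042969
  t = 1.0000: CF_t = 19.500000, DF = 0.953674, PV = 18.596649
  t = 1.5000: CF_t = 19.500000, DF = 0.931323, PV = 18.160790
  t = 2.0000: CF_t = 19.500000, DF = 0.909495, PV = 17.735147
  t = 2.5000: CF_t = 19.500000, DF = 0.888178, PV = 17.319479
  t = 3.0000: CF_t = 19.500000, DF = 0.867362, PV = 16.913554
  t = 3.5000: CF_t = 19.500000, DF = 0.847033, PV = 16.517142
  t = 4.0000: CF_t = 19.500000, DF = 0.827181, PV = 16.130022
  t = 4.5000: CF_t = 19.500000, DF = 0.807794, PV = 15.751975
  t = 5.0000: CF_t = 19.500000, DF = 0.788861, PV = 15.382788
  t = 5.5000: CF_t = 19.500000, DF = 0.770372, PV = 15.022254
  t = 6.0000: CF_t = 19.500000, DF = 0.752316, PV = 14.670169
  t = 6.5000: CF_t = 19.500000, DF = 0.734684, PV = 14.326337
  t = 7.0000: CF_t = 19.500000, DF = 0.717465, PV = 13.990564
  t = 7.5000: CF_t = 19.500000, DF = 0.700649, PV = 13.662660
  t = 8.0000: CF_t = 19.500000, DF = 0.684228, PV = 13.342441
  t = 8.5000: CF_t = 19.500000, DF = 0.668191, PV = 13.029728
  t = 9.0000: CF_t = 19.500000, DF = 0.652530, PV = 12.724344
  t = 9.5000: CF_t = 19.500000, DF = 0.637237, PV = 12.426117
  t = 10.0000: CF_t = 1019.500000, DF = 0.622302, PV = 634.436408
Price P = sum_t PV_t = 929.181536
Macaulay numerator sum_t t * PV_t:
  t * PV_t at t = 0.5000: 9.521484
  t * PV_t at t = 1.0000: 18.596649
  t * PV_t at t = 1.5000: 27.241185
  t * PV_t at t = 2.0000: 35.470293
  t * PV_t at t = 2.5000: 43.298698
  t * PV_t at t = 3.0000: 50.740662
  t * PV_t at t = 3.5000: 57.809999
  t * PV_t at t = 4.0000: 64.520088
  t * PV_t at t = 4.5000: 70.883885
  t * PV_t at t = 5.0000: 76.913938
  t * PV_t at t = 5.5000: 82.622395
  t * PV_t at t = 6.0000: 88.021017
  t * PV_t at t = 6.5000: 93.121193
  t * PV_t at t = 7.0000: 97.933947
  t * PV_t at t = 7.5000: 102.469950
  t * PV_t at t = 8.0000: 106.739531
  t * PV_t at t = 8.5000: 110.752688
  t * PV_t at t = 9.0000: 114.519093
  t * PV_t at t = 9.5000: 118.048111
  t * PV_t at t = 10.0000: 6344.364076
Macaulay duration D = (sum_t t * PV_t) / P = 7713.588883 / 929.181536 = 8.301487


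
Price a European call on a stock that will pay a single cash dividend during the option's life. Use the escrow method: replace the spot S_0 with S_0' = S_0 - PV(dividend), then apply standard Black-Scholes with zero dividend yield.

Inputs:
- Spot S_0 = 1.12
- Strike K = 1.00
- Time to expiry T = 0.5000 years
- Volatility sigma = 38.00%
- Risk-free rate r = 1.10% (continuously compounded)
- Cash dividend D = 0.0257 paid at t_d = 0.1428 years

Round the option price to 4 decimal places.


PV(D) = D * exp(-r * t_d) = 0.0257 * 0.99843043 = 0.02565966
S_0' = S_0 - PV(D) = 1.1200 - 0.02565966 = 1.09434034
d1 = (ln(S_0'/K) + (r + sigma^2/2)*T) / (sigma*sqrt(T)) = 0.49032924
d2 = d1 - sigma*sqrt(T) = 0.22162867
exp(-rT) = 0.99451510
N(d1) = 0.68804953; N(d2) = 0.58769852
C = S_0' * N(d1) - K * exp(-rT) * N(d2) = 1.09434034 * 0.68804953 - 1.0000 * 0.99451510 * 0.58769852 = 0.1685

Answer: Price = 0.1685


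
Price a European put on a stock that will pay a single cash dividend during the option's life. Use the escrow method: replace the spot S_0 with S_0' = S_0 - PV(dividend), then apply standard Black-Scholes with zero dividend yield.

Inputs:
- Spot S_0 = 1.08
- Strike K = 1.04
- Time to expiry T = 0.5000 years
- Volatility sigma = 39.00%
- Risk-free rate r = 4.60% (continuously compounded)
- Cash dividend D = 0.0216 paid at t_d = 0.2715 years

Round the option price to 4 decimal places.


Answer: Price = 0.0939

Derivation:
PV(D) = D * exp(-r * t_d) = 0.0216 * 0.98758866 = 0.02133192
S_0' = S_0 - PV(D) = 1.0800 - 0.02133192 = 1.05866808
d1 = (ln(S_0'/K) + (r + sigma^2/2)*T) / (sigma*sqrt(T)) = 0.28580125
d2 = d1 - sigma*sqrt(T) = 0.01002961
exp(-rT) = 0.97726248
N(-d1) = 0.38751517; N(-d2) = 0.49599883
P = K * exp(-rT) * N(-d2) - S_0' * N(-d1) = 1.0400 * 0.97726248 * 0.49599883 - 1.05866808 * 0.38751517 = 0.0939


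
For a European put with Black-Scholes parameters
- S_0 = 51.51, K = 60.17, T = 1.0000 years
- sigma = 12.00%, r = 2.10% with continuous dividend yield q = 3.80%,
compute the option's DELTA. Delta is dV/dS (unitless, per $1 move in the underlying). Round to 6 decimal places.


d1 = -1.3766493805; d2 = -1.4966493805
phi(d1) = 0.1546609014; exp(-qT) = 0.9627129409; exp(-rT) = 0.9792189646
N(-d1) = 0.9156896620
Delta = -exp(-qT) * N(-d1) = -0.9627129409 * 0.9156896620 = -0.881546

Answer: Delta = -0.881546


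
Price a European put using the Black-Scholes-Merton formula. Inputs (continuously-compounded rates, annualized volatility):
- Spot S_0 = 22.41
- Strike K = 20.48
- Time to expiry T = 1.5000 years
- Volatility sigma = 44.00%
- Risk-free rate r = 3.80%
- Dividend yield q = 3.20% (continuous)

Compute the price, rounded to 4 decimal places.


Answer: Price = 3.3869

Derivation:
d1 = (ln(S/K) + (r - q + 0.5*sigma^2) * T) / (sigma * sqrt(T)) = 0.45326414
d2 = d1 - sigma * sqrt(T) = -0.08562361
exp(-rT) = 0.94459407; exp(-qT) = 0.95313379
P = K * exp(-rT) * N(-d2) - S_0 * exp(-qT) * N(-d1)
N(-d1) = 0.32517928; N(-d2) = 0.53411718
P = 20.4800 * 0.94459407 * 0.53411718 - 22.4100 * 0.95313379 * 0.32517928 = 3.3869


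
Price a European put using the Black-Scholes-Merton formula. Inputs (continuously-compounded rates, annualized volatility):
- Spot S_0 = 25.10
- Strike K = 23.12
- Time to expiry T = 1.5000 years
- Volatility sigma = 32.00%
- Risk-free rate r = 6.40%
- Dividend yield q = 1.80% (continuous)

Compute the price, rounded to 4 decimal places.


d1 = (ln(S/K) + (r - q + 0.5*sigma^2) * T) / (sigma * sqrt(T)) = 0.58167676
d2 = d1 - sigma * sqrt(T) = 0.18975840
exp(-rT) = 0.90846402; exp(-qT) = 0.97336124
P = K * exp(-rT) * N(-d2) - S_0 * exp(-qT) * N(-d1)
N(-d1) = 0.28039221; N(-d2) = 0.42474923
P = 23.1200 * 0.90846402 * 0.42474923 - 25.1000 * 0.97336124 * 0.28039221 = 2.0709

Answer: Price = 2.0709


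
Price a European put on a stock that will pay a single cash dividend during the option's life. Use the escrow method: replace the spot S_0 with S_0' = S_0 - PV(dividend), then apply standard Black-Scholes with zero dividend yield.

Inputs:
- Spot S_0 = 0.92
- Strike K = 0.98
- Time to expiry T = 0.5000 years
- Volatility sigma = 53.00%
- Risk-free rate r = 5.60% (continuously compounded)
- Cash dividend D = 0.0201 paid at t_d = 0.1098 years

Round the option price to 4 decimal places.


PV(D) = D * exp(-r * t_d) = 0.0201 * 0.99387007 = 0.01997679
S_0' = S_0 - PV(D) = 0.9200 - 0.01997679 = 0.90002321
d1 = (ln(S_0'/K) + (r + sigma^2/2)*T) / (sigma*sqrt(T)) = 0.03493636
d2 = d1 - sigma*sqrt(T) = -0.33983023
exp(-rT) = 0.97238837
N(-d1) = 0.48606524; N(-d2) = 0.63300781
P = K * exp(-rT) * N(-d2) - S_0' * N(-d1) = 0.9800 * 0.97238837 * 0.63300781 - 0.90002321 * 0.48606524 = 0.1657

Answer: Price = 0.1657


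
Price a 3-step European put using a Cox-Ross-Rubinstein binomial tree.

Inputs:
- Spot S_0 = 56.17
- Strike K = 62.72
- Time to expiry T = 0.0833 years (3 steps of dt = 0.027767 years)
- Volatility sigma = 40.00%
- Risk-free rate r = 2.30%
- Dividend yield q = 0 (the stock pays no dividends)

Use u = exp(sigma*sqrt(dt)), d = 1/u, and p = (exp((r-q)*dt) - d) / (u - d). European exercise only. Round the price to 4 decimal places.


dt = T/N = 0.027767
u = exp(sigma*sqrt(dt)) = 1.068925; d = 1/u = 0.935519
p = (exp((r-q)*dt) - d) / (u - d) = 0.488132
Discount per step: exp(-r*dt) = 0.999362
Stock lattice S(k, i) with i counting down-moves:
  k=0: S(0,0) = 56.1700
  k=1: S(1,0) = 60.0415; S(1,1) = 52.5481
  k=2: S(2,0) = 64.1799; S(2,1) = 56.1700; S(2,2) = 49.1598
  k=3: S(3,0) = 68.6034; S(3,1) = 60.0415; S(3,2) = 52.5481; S(3,3) = 45.9899
Terminal payoffs V(N, i) = max(K - S_T, 0):
  V(3,0) = 0.000000; V(3,1) = 2.678491; V(3,2) = 10.171872; V(3,3) = 16.730054
Backward induction: V(k, i) = exp(-r*dt) * [p * V(k+1, i) + (1-p) * V(k+1, i+1)].
  V(2,0) = exp(-r*dt) * [p*0.000000 + (1-p)*2.678491] = 1.370160
  V(2,1) = exp(-r*dt) * [p*2.678491 + (1-p)*10.171872] = 6.509958
  V(2,2) = exp(-r*dt) * [p*10.171872 + (1-p)*16.730054] = 13.520161
  V(1,0) = exp(-r*dt) * [p*1.370160 + (1-p)*6.509958] = 3.998506
  V(1,1) = exp(-r*dt) * [p*6.509958 + (1-p)*13.520161] = 10.091813
  V(0,0) = exp(-r*dt) * [p*3.998506 + (1-p)*10.091813] = 7.112934

Answer: Price = V(0,0) = 7.1129


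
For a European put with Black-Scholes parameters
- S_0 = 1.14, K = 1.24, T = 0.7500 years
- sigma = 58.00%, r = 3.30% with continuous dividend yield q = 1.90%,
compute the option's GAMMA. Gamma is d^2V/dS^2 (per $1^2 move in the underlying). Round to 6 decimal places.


Answer: Gamma = 0.683093

Derivation:
d1 = 0.1046534618; d2 = -0.3976412724
phi(d1) = 0.3967635742; exp(-qT) = 0.9858510507; exp(-rT) = 0.9755537700
Gamma = exp(-qT) * phi(d1) / (S * sigma * sqrt(T)) = 0.9858510507 * 0.3967635742 / (1.1400 * 0.5800 * 0.8660254038) = 0.683093


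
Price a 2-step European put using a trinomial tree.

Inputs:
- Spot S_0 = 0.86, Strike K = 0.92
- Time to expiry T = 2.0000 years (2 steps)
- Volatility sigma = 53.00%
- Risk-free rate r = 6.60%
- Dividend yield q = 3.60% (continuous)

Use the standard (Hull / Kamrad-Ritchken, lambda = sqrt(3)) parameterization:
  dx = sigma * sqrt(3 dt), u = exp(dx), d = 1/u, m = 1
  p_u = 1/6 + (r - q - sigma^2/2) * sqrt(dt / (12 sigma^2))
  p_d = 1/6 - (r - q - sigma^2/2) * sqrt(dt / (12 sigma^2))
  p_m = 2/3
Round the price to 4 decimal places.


Answer: Price = V(0,0) = 0.2140

Derivation:
dt = T/N = 1.000000; dx = sigma*sqrt(3*dt) = 0.917987
u = exp(dx) = 2.504244; d = 1/u = 0.399322
p_u = 0.106508, p_m = 0.666667, p_d = 0.226825
Discount per step: exp(-r*dt) = 0.936131
Stock lattice S(k, j) with j the centered position index:
  k=0: S(0,+0) = 0.8600
  k=1: S(1,-1) = 0.3434; S(1,+0) = 0.8600; S(1,+1) = 2.1536
  k=2: S(2,-2) = 0.1371; S(2,-1) = 0.3434; S(2,+0) = 0.8600; S(2,+1) = 2.1536; S(2,+2) = 5.3933
Terminal payoffs V(N, j) = max(K - S_T, 0):
  V(2,-2) = 0.782866; V(2,-1) = 0.576583; V(2,+0) = 0.060000; V(2,+1) = 0.000000; V(2,+2) = 0.000000
Backward induction: V(k, j) = exp(-r*dt) * [p_u * V(k+1, j+1) + p_m * V(k+1, j) + p_d * V(k+1, j-1)]
  V(1,-1) = exp(-r*dt) * [p_u*0.060000 + p_m*0.576583 + p_d*0.782866] = 0.532053
  V(1,+0) = exp(-r*dt) * [p_u*0.000000 + p_m*0.060000 + p_d*0.576583] = 0.159876
  V(1,+1) = exp(-r*dt) * [p_u*0.000000 + p_m*0.000000 + p_d*0.060000] = 0.012740
  V(0,+0) = exp(-r*dt) * [p_u*0.012740 + p_m*0.159876 + p_d*0.532053] = 0.214022


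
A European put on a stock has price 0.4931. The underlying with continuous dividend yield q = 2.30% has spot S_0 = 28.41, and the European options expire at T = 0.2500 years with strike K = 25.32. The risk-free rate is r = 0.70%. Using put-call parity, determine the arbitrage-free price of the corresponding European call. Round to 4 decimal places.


Answer: Call price = 3.4645

Derivation:
Put-call parity: C - P = S_0 * exp(-qT) - K * exp(-rT).
S_0 * exp(-qT) = 28.4100 * 0.99426650 = 28.24711125
K * exp(-rT) = 25.3200 * 0.99825153 = 25.27572875
C = P + S*exp(-qT) - K*exp(-rT)
C = 0.4931 + 28.24711125 - 25.27572875 = 3.4645


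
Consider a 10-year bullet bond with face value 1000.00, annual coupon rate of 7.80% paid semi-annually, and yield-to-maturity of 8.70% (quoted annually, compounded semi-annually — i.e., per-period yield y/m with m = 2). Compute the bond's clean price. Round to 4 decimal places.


Coupon per period c = face * coupon_rate / m = 39.000000
Periods per year m = 2; per-period yield y/m = 0.043500
Number of cashflows N = 20
Cashflows (t years, CF_t, discount factor 1/(1+y/m)^(m*t), PV):
  t = 0.5000: CF_t = 39.000000, DF = 0.958313, PV = 37.374221
  t = 1.0000: CF_t = 39.000000, DF = 0.918365, PV = 35.816216
  t = 1.5000: CF_t = 39.000000, DF = 0.880081, PV = 34.323159
  t = 2.0000: CF_t = 39.000000, DF = 0.843393, PV = 32.892342
  t = 2.5000: CF_t = 39.000000, DF = 0.808235, PV = 31.521171
  t = 3.0000: CF_t = 39.000000, DF = 0.774543, PV = 30.207159
  t = 3.5000: CF_t = 39.000000, DF = 0.742254, PV = 28.947925
  t = 4.0000: CF_t = 39.000000, DF = 0.711312, PV = 27.741183
  t = 4.5000: CF_t = 39.000000, DF = 0.681660, PV = 26.584747
  t = 5.0000: CF_t = 39.000000, DF = 0.653244, PV = 25.476518
  t = 5.5000: CF_t = 39.000000, DF = 0.626013, PV = 24.414488
  t = 6.0000: CF_t = 39.000000, DF = 0.599916, PV = 23.396730
  t = 6.5000: CF_t = 39.000000, DF = 0.574908, PV = 22.421399
  t = 7.0000: CF_t = 39.000000, DF = 0.550942, PV = 21.486727
  t = 7.5000: CF_t = 39.000000, DF = 0.527975, PV = 20.591017
  t = 8.0000: CF_t = 39.000000, DF = 0.505965, PV = 19.732647
  t = 8.5000: CF_t = 39.000000, DF = 0.484873, PV = 18.910060
  t = 9.0000: CF_t = 39.000000, DF = 0.464661, PV = 18.121763
  t = 9.5000: CF_t = 39.000000, DF = 0.445290, PV = 17.366328
  t = 10.0000: CF_t = 1039.000000, DF = 0.426728, PV = 443.370179
Price P = sum_t PV_t = 940.695979

Answer: Price = 940.6960


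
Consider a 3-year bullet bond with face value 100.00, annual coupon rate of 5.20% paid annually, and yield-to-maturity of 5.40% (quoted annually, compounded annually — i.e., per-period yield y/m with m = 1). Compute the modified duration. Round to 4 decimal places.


Answer: Modified duration = 2.7075

Derivation:
Coupon per period c = face * coupon_rate / m = 5.200000
Periods per year m = 1; per-period yield y/m = 0.054000
Number of cashflows N = 3
Cashflows (t years, CF_t, discount factor 1/(1+y/m)^(m*t), PV):
  t = 1.0000: CF_t = 5.200000, DF = 0.948767, PV = 4.933586
  t = 2.0000: CF_t = 5.200000, DF = 0.900158, PV = 4.680822
  t = 3.0000: CF_t = 105.200000, DF = 0.854040, PV = 89.844999
Price P = sum_t PV_t = 99.459407
First compute Macaulay numerator sum_t t * PV_t:
  t * PV_t at t = 1.0000: 4.933586
  t * PV_t at t = 2.0000: 9.361644
  t * PV_t at t = 3.0000: 269.534996
Macaulay duration D = 283.830227 / 99.459407 = 2.853729
Modified duration = D / (1 + y/m) = 2.853729 / (1 + 0.054000) = 2.707523


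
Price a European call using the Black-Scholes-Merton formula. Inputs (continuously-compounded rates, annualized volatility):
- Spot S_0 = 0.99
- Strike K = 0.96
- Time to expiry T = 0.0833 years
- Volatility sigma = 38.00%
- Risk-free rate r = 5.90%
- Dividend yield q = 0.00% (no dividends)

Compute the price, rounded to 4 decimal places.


Answer: Price = 0.0621

Derivation:
d1 = (ln(S/K) + (r - q + 0.5*sigma^2) * T) / (sigma * sqrt(T)) = 0.38022126
d2 = d1 - sigma * sqrt(T) = 0.27054665
exp(-rT) = 0.99509736; exp(-qT) = 1.00000000
C = S_0 * exp(-qT) * N(d1) - K * exp(-rT) * N(d2)
N(d1) = 0.64810941; N(d2) = 0.60663014
C = 0.9900 * 1.00000000 * 0.64810941 - 0.9600 * 0.99509736 * 0.60663014 = 0.0621


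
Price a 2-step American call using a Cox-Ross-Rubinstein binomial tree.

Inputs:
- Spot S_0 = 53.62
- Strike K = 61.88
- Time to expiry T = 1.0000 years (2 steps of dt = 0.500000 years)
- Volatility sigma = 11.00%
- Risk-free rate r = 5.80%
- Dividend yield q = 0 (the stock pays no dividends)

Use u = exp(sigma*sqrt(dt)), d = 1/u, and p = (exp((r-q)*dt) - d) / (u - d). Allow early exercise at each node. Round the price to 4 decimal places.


Answer: Price = V(0,0) = 0.3236

Derivation:
dt = T/N = 0.500000
u = exp(sigma*sqrt(dt)) = 1.080887; d = 1/u = 0.925166
p = (exp((r-q)*dt) - d) / (u - d) = 0.669522
Discount per step: exp(-r*dt) = 0.971416
Stock lattice S(k, i) with i counting down-moves:
  k=0: S(0,0) = 53.6200
  k=1: S(1,0) = 57.9571; S(1,1) = 49.6074
  k=2: S(2,0) = 62.6451; S(2,1) = 53.6200; S(2,2) = 45.8951
Terminal payoffs V(N, i) = max(S_T - K, 0):
  V(2,0) = 0.765110; V(2,1) = 0.000000; V(2,2) = 0.000000
Backward induction: V(k, i) = exp(-r*dt) * [p * V(k+1, i) + (1-p) * V(k+1, i+1)]; then take max(V_cont, immediate exercise) for American.
  V(1,0) = exp(-r*dt) * [p*0.765110 + (1-p)*0.000000] = 0.497616; exercise = 0.000000; V(1,0) = max -> 0.497616
  V(1,1) = exp(-r*dt) * [p*0.000000 + (1-p)*0.000000] = 0.000000; exercise = 0.000000; V(1,1) = max -> 0.000000
  V(0,0) = exp(-r*dt) * [p*0.497616 + (1-p)*0.000000] = 0.323642; exercise = 0.000000; V(0,0) = max -> 0.323642


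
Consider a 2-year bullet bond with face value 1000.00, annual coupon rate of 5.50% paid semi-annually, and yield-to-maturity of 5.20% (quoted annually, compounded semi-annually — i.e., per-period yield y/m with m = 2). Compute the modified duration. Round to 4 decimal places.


Coupon per period c = face * coupon_rate / m = 27.500000
Periods per year m = 2; per-period yield y/m = 0.026000
Number of cashflows N = 4
Cashflows (t years, CF_t, discount factor 1/(1+y/m)^(m*t), PV):
  t = 0.5000: CF_t = 27.500000, DF = 0.974659, PV = 26.803119
  t = 1.0000: CF_t = 27.500000, DF = 0.949960, PV = 26.123898
  t = 1.5000: CF_t = 27.500000, DF = 0.925887, PV = 25.461888
  t = 2.0000: CF_t = 1027.500000, DF = 0.902424, PV = 927.240489
Price P = sum_t PV_t = 1005.629394
First compute Macaulay numerator sum_t t * PV_t:
  t * PV_t at t = 0.5000: 13.401559
  t * PV_t at t = 1.0000: 26.123898
  t * PV_t at t = 1.5000: 38.192833
  t * PV_t at t = 2.0000: 1854.480979
Macaulay duration D = 1932.199268 / 1005.629394 = 1.921383
Modified duration = D / (1 + y/m) = 1.921383 / (1 + 0.026000) = 1.872693

Answer: Modified duration = 1.8727
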